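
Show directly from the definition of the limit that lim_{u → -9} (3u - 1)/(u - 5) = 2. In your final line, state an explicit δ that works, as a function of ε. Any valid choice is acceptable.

δ = min(7, 7ε)

Fix ε > 0. We want δ > 0 with 0 < |u + 9| < δ ⇒ |(3u - 1)/(u - 5) − 2| < ε.
Combining over a common denominator, (3u - 1)/(u - 5) − 2 = [(3u - 1)·(-14) − (-28)·(u - 5)] / [(-14)·(u - 5)] = -14(u + 9) / ((-14)(u - 5)).
So |(3u - 1)/(u - 5) − 2| = 14|u + 9| / (14·|u − 5|).
Require δ ≤ 7, so |u − 5| ≥ |-14| − |u + 9| > 14 − 7 = 7.
Hence |(3u - 1)/(u - 5) − 2| < 14|u + 9|/(14·7) = (1/7)|u + 9|, which is < ε once |u + 9| < 7ε.
Take δ = min(7, 7ε). Then 0 < |u + 9| < δ forces both bounds, so |(3u - 1)/(u - 5) − 2| < ε.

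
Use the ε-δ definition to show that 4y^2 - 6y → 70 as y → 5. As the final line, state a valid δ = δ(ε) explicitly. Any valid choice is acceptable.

δ = min(1, ε/38)

Fix ε > 0. We want δ > 0 such that 0 < |y − 5| < δ implies |(4y^2 - 6y) − 70| < ε.
(4y^2 - 6y) − 70 = 4y^2 - 6y - 70 = (y − 5)(4y + 14).
So |(4y^2 - 6y) − 70| = |y − 5|·|4y + 14|.
Require δ ≤ 1. Then |y − 5| < 1 gives |y| < 6, and by the triangle inequality |4y + 14| ≤ 4·6 + 14 = 38.
Hence |(4y^2 - 6y) − 70| ≤ 38|y − 5| < ε provided |y − 5| < ε/38.
Choosing δ = min(1, ε/38) ensures both conditions, hence |(4y^2 - 6y) − 70| < ε.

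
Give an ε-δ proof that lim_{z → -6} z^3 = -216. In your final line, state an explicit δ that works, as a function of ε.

Let ε > 0. We seek δ > 0 with 0 < |z + 6| < δ ⇒ |z^3 + 216| < ε.
Factor: z^3 + 216 = (z + 6)(z^2 - 6z + 36), so |z^3 + 216| = |z + 6|·|z^2 - 6z + 36|.
Impose δ ≤ 2 so that |z| < 8; then |z^2 - 6z + 36| ≤ 148.
Hence |z^3 + 216| ≤ 148|z + 6|, which is < ε once |z + 6| < ε/148.
Take δ = min(2, ε/148). If 0 < |z + 6| < δ then both bounds hold and |z^3 + 216| ≤ 148|z + 6| < 148·(ε/148) = ε.

δ = min(2, ε/148)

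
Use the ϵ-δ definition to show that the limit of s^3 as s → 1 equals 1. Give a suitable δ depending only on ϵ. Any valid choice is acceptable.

δ = min(2, ϵ/13)

Fix ϵ > 0. We seek δ > 0 with 0 < |s − 1| < δ ⇒ |s^3 − 1| < ϵ.
Factor: s^3 − 1 = (s − 1)(s^2 + s + 1), so |s^3 − 1| = |s − 1|·|s^2 + s + 1|.
Impose δ ≤ 2 so that |s| < 3; then |s^2 + s + 1| ≤ 13.
Hence |s^3 − 1| ≤ 13|s − 1|, which is < ϵ once |s − 1| < ϵ/13.
Take δ = min(2, ϵ/13). If 0 < |s − 1| < δ then both bounds hold and |s^3 − 1| ≤ 13|s − 1| < 13·(ϵ/13) = ϵ.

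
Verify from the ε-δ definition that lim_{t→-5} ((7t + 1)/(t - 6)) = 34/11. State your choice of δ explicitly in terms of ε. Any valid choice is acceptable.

δ = min(11/2, (121/86)ε)

Fix ε > 0. We want δ > 0 with 0 < |t + 5| < δ ⇒ |(7t + 1)/(t - 6) − (34/11)| < ε.
Combining over a common denominator, (7t + 1)/(t - 6) − (34/11) = [(7t + 1)·(-11) − (-34)·(t - 6)] / [(-11)·(t - 6)] = -43(t + 5) / ((-11)(t - 6)).
So |(7t + 1)/(t - 6) − (34/11)| = 43|t + 5| / (11·|t − 6|).
Restrict δ ≤ 11/2. Then |t + 5| < 11/2 gives |t − 6| = |(t + 5) + (-11)| ≥ 11 − 11/2 = 11/2.
Hence |(7t + 1)/(t - 6) − (34/11)| < 43|t + 5|/(11·(11/2)) = (86/121)|t + 5|, which is < ε once |t + 5| < (121/86)ε.
Take δ = min(11/2, (121/86)ε). Then 0 < |t + 5| < δ forces both bounds, so |(7t + 1)/(t - 6) − (34/11)| < ε.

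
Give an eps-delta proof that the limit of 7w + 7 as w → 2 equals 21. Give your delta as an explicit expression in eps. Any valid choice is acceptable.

Let eps > 0. We need delta > 0 so that 0 < |w − 2| < delta implies |(7w + 7) − 21| < eps.
|(7w + 7) − 21| = |7w - 14| = 7|w − 2|.
Thus it suffices that |w − 2| < eps/7.
Take delta = eps/7. If 0 < |w − 2| < delta then |(7w + 7) − 21| = 7|w − 2| < 7·(eps/7) = eps.

delta = eps/7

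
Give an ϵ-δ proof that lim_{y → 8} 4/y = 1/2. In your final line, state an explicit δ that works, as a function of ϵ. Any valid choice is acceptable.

Let ϵ > 0 be given. We seek δ > 0 such that 0 < |y − 8| < δ implies |4/y − (1/2)| < ϵ.
|4/y − (1/2)| = 4·|8 − y|/(8·|y|) = 4|y − 8|/(8|y|).
Require δ ≤ 4 so that |y| > 8 − 4 = 4, hence 8|y| > 32.
Then |4/y − (1/2)| < 4|y − 8|/32, which is < ϵ when |y − 8| < 8ϵ.
Take δ = min(4, 8ϵ). Then 0 < |y − 8| < δ gives both |y − 8| < 4 and |y − 8| < 8ϵ, so |4/y − (1/2)| < ϵ.

δ = min(4, 8ϵ)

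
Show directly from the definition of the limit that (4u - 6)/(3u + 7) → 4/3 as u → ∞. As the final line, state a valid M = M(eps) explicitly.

M = (46/9)/eps

Let eps > 0. We seek M > 0 such that u > M implies |(4u - 6)/(3u + 7) − (4/3)| < eps.
(4u - 6)/(3u + 7) − (4/3) = (3(4u - 6) − 4(3u + 7)) / (3(3u + 7)) = -46/(3(3u + 7)).
For u > 0 we have 3u + 7 > 3u, so |(4u - 6)/(3u + 7) − (4/3)| = 46/(3(3u + 7)) < 46/(3·3u) = (46/9)/u.
Thus |(4u - 6)/(3u + 7) − (4/3)| < eps whenever u > (46/9)/eps.
Take M = (46/9)/eps. If u > M then |(4u - 6)/(3u + 7) − (4/3)| < (46/9)/u < eps.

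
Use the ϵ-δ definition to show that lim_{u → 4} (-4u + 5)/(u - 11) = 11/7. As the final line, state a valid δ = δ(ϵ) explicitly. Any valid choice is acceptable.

δ = min(7/2, (49/78)ϵ)

Suppose ϵ > 0. We want δ > 0 with 0 < |u − 4| < δ ⇒ |(-4u + 5)/(u - 11) − (11/7)| < ϵ.
Combining over a common denominator, (-4u + 5)/(u - 11) − (11/7) = [(-4u + 5)·(-7) − (-11)·(u - 11)] / [(-7)·(u - 11)] = 39(u − 4) / ((-7)(u - 11)).
So |(-4u + 5)/(u - 11) − (11/7)| = 39|u − 4| / (7·|u − 11|).
Require δ ≤ 7/2, so |u − 11| ≥ |-7| − |u − 4| > 7 − 7/2 = 7/2.
Hence |(-4u + 5)/(u - 11) − (11/7)| < 39|u − 4|/(7·(7/2)) = (78/49)|u − 4|, which is < ϵ once |u − 4| < (49/78)ϵ.
Take δ = min(7/2, (49/78)ϵ). Then 0 < |u − 4| < δ forces both bounds, so |(-4u + 5)/(u - 11) − (11/7)| < ϵ.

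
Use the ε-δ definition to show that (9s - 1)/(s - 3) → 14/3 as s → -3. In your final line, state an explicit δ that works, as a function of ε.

δ = min(3, (9/13)ε)

Let ε > 0. We want δ > 0 with 0 < |s + 3| < δ ⇒ |(9s - 1)/(s - 3) − (14/3)| < ε.
Combining over a common denominator, (9s - 1)/(s - 3) − (14/3) = [(9s - 1)·(-6) − (-28)·(s - 3)] / [(-6)·(s - 3)] = -26(s + 3) / ((-6)(s - 3)).
So |(9s - 1)/(s - 3) − (14/3)| = 26|s + 3| / (6·|s − 3|).
Require δ ≤ 3, so |s − 3| ≥ |-6| − |s + 3| > 6 − 3 = 3.
Hence |(9s - 1)/(s - 3) − (14/3)| < 26|s + 3|/(6·3) = (13/9)|s + 3|, which is < ε once |s + 3| < (9/13)ε.
Take δ = min(3, (9/13)ε). Then 0 < |s + 3| < δ forces both bounds, so |(9s - 1)/(s - 3) − (14/3)| < ε.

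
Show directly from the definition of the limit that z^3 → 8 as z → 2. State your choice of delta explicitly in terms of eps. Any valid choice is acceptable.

Suppose eps > 0. We seek delta > 0 with 0 < |z − 2| < delta ⇒ |z^3 − 8| < eps.
Factor: z^3 − 8 = (z − 2)(z^2 + 2z + 4), so |z^3 − 8| = |z − 2|·|z^2 + 2z + 4|.
Restrict delta ≤ 1. Then |z − 2| < 1 gives |z| < 3, so by the triangle inequality |z^2 + 2z + 4| ≤ 3^2 + 2·3 + 4 = 19.
Hence |z^3 − 8| ≤ 19|z − 2|, which is < eps once |z − 2| < eps/19.
Take delta = min(1, eps/19). If 0 < |z − 2| < delta then both bounds hold and |z^3 − 8| ≤ 19|z − 2| < 19·(eps/19) = eps.

delta = min(1, eps/19)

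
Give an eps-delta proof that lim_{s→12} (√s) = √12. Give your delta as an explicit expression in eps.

Fix eps > 0. We want delta > 0 such that 0 < |s − 12| < delta implies |√s − √12| < eps.
Rationalise: √s − √12 = (s − 12)/(√s + √12), so |√s − √12| = |s − 12|/(√s + √12).
Restrict delta ≤ 12 so that |s − 12| < 12 forces s > 0, and then √s + √12 > √12.
Hence |√s − √12| < |s − 12|/√12, which is < eps once |s − 12| < √12·eps.
Take delta = min(12, √12·eps). If 0 < |s − 12| < delta then s > 0 and |√s − √12| < |s − 12|/√12 < eps.

delta = min(12, √12·eps)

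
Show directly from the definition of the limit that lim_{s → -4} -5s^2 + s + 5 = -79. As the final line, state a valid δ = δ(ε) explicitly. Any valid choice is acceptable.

δ = min(1, ε/46)

Let ε > 0 be given. We want δ > 0 such that 0 < |s + 4| < δ implies |(-5s^2 + s + 5) + 79| < ε.
(-5s^2 + s + 5) + 79 = -5s^2 + s + 84 = (s + 4)(-5s + 21).
So |(-5s^2 + s + 5) + 79| = |s + 4|·|-5s + 21|.
Require δ ≤ 1. Then |s + 4| < 1 gives |s| < 5, and by the triangle inequality |-5s + 21| ≤ 5·5 + 21 = 46.
Hence |(-5s^2 + s + 5) + 79| ≤ 46|s + 4| < ε provided |s + 4| < ε/46.
Choosing δ = min(1, ε/46) ensures both conditions, hence |(-5s^2 + s + 5) + 79| < ε.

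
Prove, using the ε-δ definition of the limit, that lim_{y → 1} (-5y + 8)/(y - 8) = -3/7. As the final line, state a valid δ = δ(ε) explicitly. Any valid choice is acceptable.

δ = min(7/2, (49/64)ε)

Fix ε > 0. We want δ > 0 with 0 < |y − 1| < δ ⇒ |(-5y + 8)/(y - 8) + 3/7| < ε.
Combining over a common denominator, (-5y + 8)/(y - 8) + 3/7 = [(-5y + 8)·(-7) − 3·(y - 8)] / [(-7)·(y - 8)] = 32(y − 1) / ((-7)(y - 8)).
So |(-5y + 8)/(y - 8) + 3/7| = 32|y − 1| / (7·|y − 8|).
Restrict δ ≤ 7/2. Then |y − 1| < 7/2 gives |y − 8| = |(y − 1) + (-7)| ≥ 7 − 7/2 = 7/2.
Hence |(-5y + 8)/(y - 8) + 3/7| < 32|y − 1|/(7·(7/2)) = (64/49)|y − 1|, which is < ε once |y − 1| < (49/64)ε.
Take δ = min(7/2, (49/64)ε). Then 0 < |y − 1| < δ forces both bounds, so |(-5y + 8)/(y - 8) + 3/7| < ε.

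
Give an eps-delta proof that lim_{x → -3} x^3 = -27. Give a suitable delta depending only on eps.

Fix eps > 0. We seek delta > 0 with 0 < |x + 3| < delta ⇒ |x^3 + 27| < eps.
Factor: x^3 + 27 = (x + 3)(x^2 - 3x + 9), so |x^3 + 27| = |x + 3|·|x^2 - 3x + 9|.
Impose delta ≤ 1 so that |x| < 4; then |x^2 - 3x + 9| ≤ 37.
Hence |x^3 + 27| ≤ 37|x + 3|, which is < eps once |x + 3| < eps/37.
Take delta = min(1, eps/37). If 0 < |x + 3| < delta then both bounds hold and |x^3 + 27| ≤ 37|x + 3| < 37·(eps/37) = eps.

delta = min(1, eps/37)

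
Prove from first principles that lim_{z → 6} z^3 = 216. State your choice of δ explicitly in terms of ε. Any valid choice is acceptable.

Suppose ε > 0. We seek δ > 0 with 0 < |z − 6| < δ ⇒ |z^3 − 216| < ε.
Factor: z^3 − 216 = (z − 6)(z^2 + 6z + 36), so |z^3 − 216| = |z − 6|·|z^2 + 6z + 36|.
Restrict δ ≤ 1. Then |z − 6| < 1 gives |z| < 7, so by the triangle inequality |z^2 + 6z + 36| ≤ 7^2 + 6·7 + 36 = 127.
Hence |z^3 − 216| ≤ 127|z − 6|, which is < ε once |z − 6| < ε/127.
Take δ = min(1, ε/127). If 0 < |z − 6| < δ then both bounds hold and |z^3 − 216| ≤ 127|z − 6| < 127·(ε/127) = ε.

δ = min(1, ε/127)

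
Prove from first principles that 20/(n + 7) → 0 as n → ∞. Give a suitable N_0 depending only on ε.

N_0 = 20/ε

Suppose ε > 0. For n ≥ 1, |20/(n + 7) − 0| = 20/(n + 7) ≤ 20/n.
We need 20/n < ε, i.e. n > 20/ε.
Take N_0 = 20/ε. If n > N_0 then |20/(n + 7)| ≤ 20/n < ε.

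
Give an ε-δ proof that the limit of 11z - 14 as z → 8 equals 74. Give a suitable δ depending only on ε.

δ = ε/11

Let ε > 0 be given. We need δ > 0 so that 0 < |z − 8| < δ implies |(11z - 14) − 74| < ε.
Since (11z - 14) − 74 = 11(z − 8), we have |(11z - 14) − 74| = 11|z − 8|.
So 11|z − 8| < ε exactly when |z − 8| < ε/11.
Take δ = ε/11. If 0 < |z − 8| < δ then |(11z - 14) − 74| = 11|z − 8| < 11·(ε/11) = ε.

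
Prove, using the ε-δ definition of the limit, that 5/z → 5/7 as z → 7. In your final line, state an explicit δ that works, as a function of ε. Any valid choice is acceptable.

δ = min(7/2, (49/10)ε)

Let ε > 0. We seek δ > 0 such that 0 < |z − 7| < δ implies |5/z − (5/7)| < ε.
|5/z − (5/7)| = 5·|7 − z|/(7·|z|) = 5|z − 7|/(7|z|).
Restrict δ ≤ 7/2. Then |z − 7| < 7/2 gives |z| > 7/2, so 7|z| > 49/2.
Then |5/z − (5/7)| < 5|z − 7|/(49/2), which is < ε when |z − 7| < (49/10)ε.
Take δ = min(7/2, (49/10)ε). Then 0 < |z − 7| < δ gives both |z − 7| < 7/2 and |z − 7| < (49/10)ε, so |5/z − (5/7)| < ε.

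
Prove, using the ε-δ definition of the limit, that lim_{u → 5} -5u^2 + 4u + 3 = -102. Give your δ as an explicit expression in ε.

Let ε > 0. We want δ > 0 such that 0 < |u − 5| < δ implies |(-5u^2 + 4u + 3) + 102| < ε.
(-5u^2 + 4u + 3) + 102 = -5u^2 + 4u + 105 = (u − 5)(-5u - 21).
So |(-5u^2 + 4u + 3) + 102| = |u − 5|·|-5u - 21|.
Require δ ≤ 2. Then |u − 5| < 2 gives |u| < 7, and by the triangle inequality |-5u - 21| ≤ 5·7 + 21 = 56.
Hence |(-5u^2 + 4u + 3) + 102| ≤ 56|u − 5| < ε provided |u − 5| < ε/56.
Take δ = min(2, ε/56). Then 0 < |u − 5| < δ gives both |u − 5| < 2 and |u − 5| < ε/56, so |(-5u^2 + 4u + 3) + 102| < ε.

δ = min(2, ε/56)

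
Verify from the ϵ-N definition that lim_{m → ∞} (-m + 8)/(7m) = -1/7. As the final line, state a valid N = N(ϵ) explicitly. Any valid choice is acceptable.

Fix ϵ > 0. For m ≥ 1, |(-m + 8)/(7m) + 1/7| = |56|/(7(7m)) = 56/(7(7m)).
Since 7m ≥ 7m for m ≥ 1, this is ≤ 56/(7·7m) = (8/7)/m.
So |(-m + 8)/(7m) + 1/7| < ϵ whenever m > (8/7)/ϵ.
Take N = (8/7)/ϵ. If m > N then |(-m + 8)/(7m) + 1/7| ≤ (8/7)/m < ϵ.

N = (8/7)/ϵ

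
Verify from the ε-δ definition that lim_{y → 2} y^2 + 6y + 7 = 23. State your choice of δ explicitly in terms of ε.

δ = min(2, ε/12)

Fix ε > 0. We want δ > 0 such that 0 < |y − 2| < δ implies |(y^2 + 6y + 7) − 23| < ε.
(y^2 + 6y + 7) − 23 = y^2 + 6y - 16 = (y − 2)(y + 8).
So |(y^2 + 6y + 7) − 23| = |y − 2|·|y + 8|.
Assume first that |y − 2| < 2, so |y| < 4. Then |y + 8| ≤ 4 + 8 = 12.
Hence |(y^2 + 6y + 7) − 23| ≤ 12|y − 2| < ε provided |y − 2| < ε/12.
Take δ = min(2, ε/12). Then 0 < |y − 2| < δ gives both |y − 2| < 2 and |y − 2| < ε/12, so |(y^2 + 6y + 7) − 23| < ε.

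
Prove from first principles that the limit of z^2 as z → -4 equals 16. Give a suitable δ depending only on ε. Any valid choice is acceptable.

δ = min(2, ε/10)

Suppose ε > 0. We seek δ > 0 with 0 < |z + 4| < δ ⇒ |z^2 − 16| < ε.
Factor: z^2 − 16 = (z + 4)(z - 4), so |z^2 − 16| = |z + 4|·|z - 4|.
Impose δ ≤ 2 so that |z| < 6; then |z - 4| ≤ 10.
Hence |z^2 − 16| ≤ 10|z + 4|, which is < ε once |z + 4| < ε/10.
Take δ = min(2, ε/10). If 0 < |z + 4| < δ then both bounds hold and |z^2 − 16| ≤ 10|z + 4| < 10·(ε/10) = ε.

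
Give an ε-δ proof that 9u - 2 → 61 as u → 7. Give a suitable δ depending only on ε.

δ = ε/9

Let ε > 0 be given. We need δ > 0 so that 0 < |u − 7| < δ implies |(9u - 2) − 61| < ε.
|(9u - 2) − 61| = |9u - 63| = 9|u − 7|.
Thus it suffices that |u − 7| < ε/9.
Take δ = ε/9. If 0 < |u − 7| < δ then |(9u - 2) − 61| = 9|u − 7| < 9·(ε/9) = ε.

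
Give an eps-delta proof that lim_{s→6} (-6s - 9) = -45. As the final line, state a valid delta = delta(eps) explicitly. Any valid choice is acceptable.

delta = eps/6

Suppose eps > 0. We need delta > 0 so that 0 < |s − 6| < delta implies |(-6s - 9) + 45| < eps.
|(-6s - 9) + 45| = |-6s + 36| = 6|s − 6|.
So 6|s − 6| < eps exactly when |s − 6| < eps/6.
Take delta = eps/6. If 0 < |s − 6| < delta then |(-6s - 9) + 45| = 6|s − 6| < 6·(eps/6) = eps.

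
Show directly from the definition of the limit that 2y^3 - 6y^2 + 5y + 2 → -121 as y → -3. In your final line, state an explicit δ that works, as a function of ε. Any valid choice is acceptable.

Let ε > 0. We want δ > 0 such that 0 < |y + 3| < δ implies |(2y^3 - 6y^2 + 5y + 2) + 121| < ε.
(2y^3 - 6y^2 + 5y + 2) + 121 = 2y^3 - 6y^2 + 5y + 123 = (y + 3)(2y^2 - 12y + 41).
So |(2y^3 - 6y^2 + 5y + 2) + 121| = |y + 3|·|2y^2 - 12y + 41|.
Require δ ≤ 1. Then |y + 3| < 1 gives |y| < 4, and by the triangle inequality |2y^2 - 12y + 41| ≤ 2·4^2 + 12·4 + 41 = 121.
Hence |(2y^3 - 6y^2 + 5y + 2) + 121| ≤ 121|y + 3| < ε provided |y + 3| < ε/121.
Take δ = min(1, ε/121). Then 0 < |y + 3| < δ gives both |y + 3| < 1 and |y + 3| < ε/121, so |(2y^3 - 6y^2 + 5y + 2) + 121| < ε.

δ = min(1, ε/121)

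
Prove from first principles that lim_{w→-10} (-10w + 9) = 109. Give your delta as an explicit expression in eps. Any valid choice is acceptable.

Let eps > 0. We need delta > 0 so that 0 < |w + 10| < delta implies |(-10w + 9) − 109| < eps.
|(-10w + 9) − 109| = |-10w - 100| = 10|w + 10|.
So 10|w + 10| < eps exactly when |w + 10| < eps/10.
Take delta = eps/10. If 0 < |w + 10| < delta then |(-10w + 9) − 109| = 10|w + 10| < 10·(eps/10) = eps.

delta = eps/10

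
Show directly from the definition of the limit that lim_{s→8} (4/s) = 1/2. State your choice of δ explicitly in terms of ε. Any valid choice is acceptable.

Fix ε > 0. We seek δ > 0 such that 0 < |s − 8| < δ implies |4/s − (1/2)| < ε.
|4/s − (1/2)| = 4·|8 − s|/(8·|s|) = 4|s − 8|/(8|s|).
Require δ ≤ 4 so that |s| > 8 − 4 = 4, hence 8|s| > 32.
Then |4/s − (1/2)| < 4|s − 8|/32, which is < ε when |s − 8| < 8ε.
Take δ = min(4, 8ε). Then 0 < |s − 8| < δ gives both |s − 8| < 4 and |s − 8| < 8ε, so |4/s − (1/2)| < ε.

δ = min(4, 8ε)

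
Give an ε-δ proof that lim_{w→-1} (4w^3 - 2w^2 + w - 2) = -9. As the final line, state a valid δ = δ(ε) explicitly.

Fix ε > 0. We want δ > 0 such that 0 < |w + 1| < δ implies |(4w^3 - 2w^2 + w - 2) + 9| < ε.
(4w^3 - 2w^2 + w - 2) + 9 = 4w^3 - 2w^2 + w + 7 = (w + 1)(4w^2 - 6w + 7).
So |(4w^3 - 2w^2 + w - 2) + 9| = |w + 1|·|4w^2 - 6w + 7|.
Assume first that |w + 1| < 2, so |w| < 3. Then |4w^2 - 6w + 7| ≤ 4·3^2 + 6·3 + 7 = 61.
Hence |(4w^3 - 2w^2 + w - 2) + 9| ≤ 61|w + 1| < ε provided |w + 1| < ε/61.
Choosing δ = min(2, ε/61) ensures both conditions, hence |(4w^3 - 2w^2 + w - 2) + 9| < ε.

δ = min(2, ε/61)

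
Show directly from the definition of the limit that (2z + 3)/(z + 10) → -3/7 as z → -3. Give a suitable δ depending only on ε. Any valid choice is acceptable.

Fix ε > 0. We want δ > 0 with 0 < |z + 3| < δ ⇒ |(2z + 3)/(z + 10) + 3/7| < ε.
Combining over a common denominator, (2z + 3)/(z + 10) + 3/7 = [(2z + 3)·7 − (-3)·(z + 10)] / [7·(z + 10)] = 17(z + 3) / (7(z + 10)).
So |(2z + 3)/(z + 10) + 3/7| = 17|z + 3| / (7·|z + 10|).
Require δ ≤ 7/2, so |z + 10| ≥ |7| − |z + 3| > 7 − 7/2 = 7/2.
Hence |(2z + 3)/(z + 10) + 3/7| < 17|z + 3|/(7·(7/2)) = (34/49)|z + 3|, which is < ε once |z + 3| < (49/34)ε.
Take δ = min(7/2, (49/34)ε). Then 0 < |z + 3| < δ forces both bounds, so |(2z + 3)/(z + 10) + 3/7| < ε.

δ = min(7/2, (49/34)ε)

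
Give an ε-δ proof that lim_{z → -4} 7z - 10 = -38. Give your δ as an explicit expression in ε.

δ = ε/7

Let ε > 0 be given. We need δ > 0 so that 0 < |z + 4| < δ implies |(7z - 10) + 38| < ε.
|(7z - 10) + 38| = |7z + 28| = 7|z + 4|.
Thus it suffices that |z + 4| < ε/7.
Take δ = ε/7. If 0 < |z + 4| < δ then |(7z - 10) + 38| = 7|z + 4| < 7·(ε/7) = ε.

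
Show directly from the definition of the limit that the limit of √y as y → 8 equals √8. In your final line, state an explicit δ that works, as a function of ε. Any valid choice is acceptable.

δ = min(8, √8·ε)

Fix ε > 0. We want δ > 0 such that 0 < |y − 8| < δ implies |√y − √8| < ε.
Multiplying by the conjugate, |√y − √8| = |y − 8|/(√y + √8).
Restrict δ ≤ 8 so that |y − 8| < 8 forces y > 0, and then √y + √8 > √8.
Hence |√y − √8| < |y − 8|/√8, which is < ε once |y − 8| < √8·ε.
Take δ = min(8, √8·ε). If 0 < |y − 8| < δ then y > 0 and |√y − √8| < |y − 8|/√8 < ε.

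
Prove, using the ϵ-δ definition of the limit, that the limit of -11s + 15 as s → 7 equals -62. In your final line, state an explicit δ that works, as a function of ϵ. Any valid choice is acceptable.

Suppose ϵ > 0. We need δ > 0 so that 0 < |s − 7| < δ implies |(-11s + 15) + 62| < ϵ.
Since (-11s + 15) + 62 = -11(s − 7), we have |(-11s + 15) + 62| = 11|s − 7|.
So 11|s − 7| < ϵ exactly when |s − 7| < ϵ/11.
Choosing δ = ϵ/11 gives |(-11s + 15) + 62| = 11|s − 7| < ϵ whenever |s − 7| < δ.

δ = ϵ/11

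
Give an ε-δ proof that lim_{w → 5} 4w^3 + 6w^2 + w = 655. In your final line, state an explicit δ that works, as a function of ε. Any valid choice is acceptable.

Fix ε > 0. We want δ > 0 such that 0 < |w − 5| < δ implies |(4w^3 + 6w^2 + w) − 655| < ε.
(4w^3 + 6w^2 + w) − 655 = 4w^3 + 6w^2 + w - 655 = (w − 5)(4w^2 + 26w + 131).
So |(4w^3 + 6w^2 + w) − 655| = |w − 5|·|4w^2 + 26w + 131|.
Assume first that |w − 5| < 1, so |w| < 6. Then |4w^2 + 26w + 131| ≤ 4·6^2 + 26·6 + 131 = 431.
Hence |(4w^3 + 6w^2 + w) − 655| ≤ 431|w − 5| < ε provided |w − 5| < ε/431.
Take δ = min(1, ε/431). Then 0 < |w − 5| < δ gives both |w − 5| < 1 and |w − 5| < ε/431, so |(4w^3 + 6w^2 + w) − 655| < ε.

δ = min(1, ε/431)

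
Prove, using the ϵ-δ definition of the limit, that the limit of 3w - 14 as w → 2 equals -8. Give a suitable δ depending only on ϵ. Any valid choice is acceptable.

Let ϵ > 0. We need δ > 0 so that 0 < |w − 2| < δ implies |(3w - 14) + 8| < ϵ.
|(3w - 14) + 8| = |3w - 6| = 3|w − 2|.
So 3|w − 2| < ϵ exactly when |w − 2| < ϵ/3.
Take δ = ϵ/3. If 0 < |w − 2| < δ then |(3w - 14) + 8| = 3|w − 2| < 3·(ϵ/3) = ϵ.

δ = ϵ/3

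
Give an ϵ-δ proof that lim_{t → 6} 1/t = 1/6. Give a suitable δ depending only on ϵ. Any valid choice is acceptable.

δ = min(3, 18ϵ)

Let ϵ > 0 be given. We seek δ > 0 such that 0 < |t − 6| < δ implies |1/t − (1/6)| < ϵ.
|1/t − (1/6)| = |6 − t|/(6·|t|) = |t − 6|/(6|t|).
Restrict δ ≤ 3. Then |t − 6| < 3 gives |t| > 3, so 6|t| > 18.
Then |1/t − (1/6)| < |t − 6|/18, which is < ϵ when |t − 6| < 18ϵ.
Take δ = min(3, 18ϵ). Then 0 < |t − 6| < δ gives both |t − 6| < 3 and |t − 6| < 18ϵ, so |1/t − (1/6)| < ϵ.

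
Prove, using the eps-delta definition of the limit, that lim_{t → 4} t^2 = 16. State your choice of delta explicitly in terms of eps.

delta = min(1, eps/9)

Fix eps > 0. We seek delta > 0 with 0 < |t − 4| < delta ⇒ |t^2 − 16| < eps.
Factor: t^2 − 16 = (t − 4)(t + 4), so |t^2 − 16| = |t − 4|·|t + 4|.
Restrict delta ≤ 1. Then |t − 4| < 1 gives |t| < 5, so by the triangle inequality |t + 4| ≤ 5 + 4 = 9.
Hence |t^2 − 16| ≤ 9|t − 4|, which is < eps once |t − 4| < eps/9.
Take delta = min(1, eps/9). If 0 < |t − 4| < delta then both bounds hold and |t^2 − 16| ≤ 9|t − 4| < 9·(eps/9) = eps.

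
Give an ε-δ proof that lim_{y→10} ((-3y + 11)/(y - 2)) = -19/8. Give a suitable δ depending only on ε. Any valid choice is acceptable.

δ = min(4, (32/5)ε)

Let ε > 0 be given. We want δ > 0 with 0 < |y − 10| < δ ⇒ |(-3y + 11)/(y - 2) + 19/8| < ε.
Combining over a common denominator, (-3y + 11)/(y - 2) + 19/8 = [(-3y + 11)·8 − (-19)·(y - 2)] / [8·(y - 2)] = -5(y − 10) / (8(y - 2)).
So |(-3y + 11)/(y - 2) + 19/8| = 5|y − 10| / (8·|y − 2|).
Restrict δ ≤ 4. Then |y − 10| < 4 gives |y − 2| = |(y − 10) + 8| ≥ 8 − 4 = 4.
Hence |(-3y + 11)/(y - 2) + 19/8| < 5|y − 10|/(8·4) = (5/32)|y − 10|, which is < ε once |y − 10| < (32/5)ε.
Take δ = min(4, (32/5)ε). Then 0 < |y − 10| < δ forces both bounds, so |(-3y + 11)/(y - 2) + 19/8| < ε.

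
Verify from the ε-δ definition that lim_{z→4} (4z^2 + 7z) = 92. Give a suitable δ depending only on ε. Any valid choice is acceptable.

Let ε > 0. We want δ > 0 such that 0 < |z − 4| < δ implies |(4z^2 + 7z) − 92| < ε.
(4z^2 + 7z) − 92 = 4z^2 + 7z - 92 = (z − 4)(4z + 23).
So |(4z^2 + 7z) − 92| = |z − 4|·|4z + 23|.
Require δ ≤ 2. Then |z − 4| < 2 gives |z| < 6, and by the triangle inequality |4z + 23| ≤ 4·6 + 23 = 47.
Hence |(4z^2 + 7z) − 92| ≤ 47|z − 4| < ε provided |z − 4| < ε/47.
Choosing δ = min(2, ε/47) ensures both conditions, hence |(4z^2 + 7z) − 92| < ε.

δ = min(2, ε/47)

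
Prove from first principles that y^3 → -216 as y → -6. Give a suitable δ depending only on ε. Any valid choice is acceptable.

Let ε > 0 be given. We seek δ > 0 with 0 < |y + 6| < δ ⇒ |y^3 + 216| < ε.
Factor: y^3 + 216 = (y + 6)(y^2 - 6y + 36), so |y^3 + 216| = |y + 6|·|y^2 - 6y + 36|.
Impose δ ≤ 1 so that |y| < 7; then |y^2 - 6y + 36| ≤ 127.
Hence |y^3 + 216| ≤ 127|y + 6|, which is < ε once |y + 6| < ε/127.
Take δ = min(1, ε/127). If 0 < |y + 6| < δ then both bounds hold and |y^3 + 216| ≤ 127|y + 6| < 127·(ε/127) = ε.

δ = min(1, ε/127)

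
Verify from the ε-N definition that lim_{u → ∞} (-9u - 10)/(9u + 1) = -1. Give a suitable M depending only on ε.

Suppose ε > 0. We seek M > 0 such that u > M implies |(-9u - 10)/(9u + 1) + 1| < ε.
(-9u - 10)/(9u + 1) + 1 = (9(-9u - 10) − (-9)(9u + 1)) / (9(9u + 1)) = -81/(9(9u + 1)).
For u > 0 we have 9u + 1 > 9u, so |(-9u - 10)/(9u + 1) + 1| = 81/(9(9u + 1)) < 81/(9·9u) = 1/u.
Thus |(-9u - 10)/(9u + 1) + 1| < ε whenever u > 1/ε.
Take M = 1/ε. If u > M then |(-9u - 10)/(9u + 1) + 1| < 1/u < ε.

M = 1/ε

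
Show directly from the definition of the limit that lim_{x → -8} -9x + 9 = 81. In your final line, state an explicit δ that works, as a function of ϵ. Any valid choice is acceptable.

δ = ϵ/9

Suppose ϵ > 0. We need δ > 0 so that 0 < |x + 8| < δ implies |(-9x + 9) − 81| < ϵ.
|(-9x + 9) − 81| = |-9x - 72| = 9|x + 8|.
Thus it suffices that |x + 8| < ϵ/9.
Choosing δ = ϵ/9 gives |(-9x + 9) − 81| = 9|x + 8| < ϵ whenever |x + 8| < δ.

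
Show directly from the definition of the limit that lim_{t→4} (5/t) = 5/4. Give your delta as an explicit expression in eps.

Suppose eps > 0. We seek delta > 0 such that 0 < |t − 4| < delta implies |5/t − (5/4)| < eps.
|5/t − (5/4)| = 5·|4 − t|/(4·|t|) = 5|t − 4|/(4|t|).
Require delta ≤ 2 so that |t| > 4 − 2 = 2, hence 4|t| > 8.
Then |5/t − (5/4)| < 5|t − 4|/8, which is < eps when |t − 4| < (8/5)eps.
Take delta = min(2, (8/5)eps). Then 0 < |t − 4| < delta gives both |t − 4| < 2 and |t − 4| < (8/5)eps, so |5/t − (5/4)| < eps.

delta = min(2, (8/5)eps)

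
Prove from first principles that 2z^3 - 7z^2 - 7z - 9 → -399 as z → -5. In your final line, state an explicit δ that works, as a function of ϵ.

Fix ϵ > 0. We want δ > 0 such that 0 < |z + 5| < δ implies |(2z^3 - 7z^2 - 7z - 9) + 399| < ϵ.
(2z^3 - 7z^2 - 7z - 9) + 399 = 2z^3 - 7z^2 - 7z + 390 = (z + 5)(2z^2 - 17z + 78).
So |(2z^3 - 7z^2 - 7z - 9) + 399| = |z + 5|·|2z^2 - 17z + 78|.
Require δ ≤ 1. Then |z + 5| < 1 gives |z| < 6, and by the triangle inequality |2z^2 - 17z + 78| ≤ 2·6^2 + 17·6 + 78 = 252.
Hence |(2z^3 - 7z^2 - 7z - 9) + 399| ≤ 252|z + 5| < ϵ provided |z + 5| < ϵ/252.
Take δ = min(1, ϵ/252). Then 0 < |z + 5| < δ gives both |z + 5| < 1 and |z + 5| < ϵ/252, so |(2z^3 - 7z^2 - 7z - 9) + 399| < ϵ.

δ = min(1, ϵ/252)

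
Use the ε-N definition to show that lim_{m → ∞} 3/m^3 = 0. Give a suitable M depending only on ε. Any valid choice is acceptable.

Fix ε > 0. For m ≥ 1, |3/m^3 − 0| = 3/m^3.
3/m^3 < ε ⇔ m^3 > 3/ε ⇔ m > (3/ε)^{1/3}.
Take M = (3/ε)^{1/3}. Then m > M implies 3/m^3 < ε.

M = (3/ε)^{1/3}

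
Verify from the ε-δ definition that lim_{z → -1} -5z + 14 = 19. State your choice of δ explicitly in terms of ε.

δ = ε/5

Let ε > 0. We need δ > 0 so that 0 < |z + 1| < δ implies |(-5z + 14) − 19| < ε.
Since (-5z + 14) − 19 = -5(z + 1), we have |(-5z + 14) − 19| = 5|z + 1|.
So 5|z + 1| < ε exactly when |z + 1| < ε/5.
Choosing δ = ε/5 gives |(-5z + 14) − 19| = 5|z + 1| < ε whenever |z + 1| < δ.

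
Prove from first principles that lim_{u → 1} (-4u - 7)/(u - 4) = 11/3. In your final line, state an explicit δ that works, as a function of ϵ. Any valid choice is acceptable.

Let ϵ > 0. We want δ > 0 with 0 < |u − 1| < δ ⇒ |(-4u - 7)/(u - 4) − (11/3)| < ϵ.
Combining over a common denominator, (-4u - 7)/(u - 4) − (11/3) = [(-4u - 7)·(-3) − (-11)·(u - 4)] / [(-3)·(u - 4)] = 23(u − 1) / ((-3)(u - 4)).
So |(-4u - 7)/(u - 4) − (11/3)| = 23|u − 1| / (3·|u − 4|).
Require δ ≤ 3/2, so |u − 4| ≥ |-3| − |u − 1| > 3 − 3/2 = 3/2.
Hence |(-4u - 7)/(u - 4) − (11/3)| < 23|u − 1|/(3·(3/2)) = (46/9)|u − 1|, which is < ϵ once |u − 1| < (9/46)ϵ.
Take δ = min(3/2, (9/46)ϵ). Then 0 < |u − 1| < δ forces both bounds, so |(-4u - 7)/(u - 4) − (11/3)| < ϵ.

δ = min(3/2, (9/46)ϵ)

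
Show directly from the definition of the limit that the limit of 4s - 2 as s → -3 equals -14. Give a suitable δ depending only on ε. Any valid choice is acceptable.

Let ε > 0. We need δ > 0 so that 0 < |s + 3| < δ implies |(4s - 2) + 14| < ε.
Since (4s - 2) + 14 = 4(s + 3), we have |(4s - 2) + 14| = 4|s + 3|.
So 4|s + 3| < ε exactly when |s + 3| < ε/4.
Take δ = ε/4. If 0 < |s + 3| < δ then |(4s - 2) + 14| = 4|s + 3| < 4·(ε/4) = ε.

δ = ε/4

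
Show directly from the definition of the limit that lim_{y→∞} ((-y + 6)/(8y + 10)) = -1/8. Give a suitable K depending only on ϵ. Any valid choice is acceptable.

K = (29/32)/ϵ

Fix ϵ > 0. We seek K > 0 such that y > K implies |(-y + 6)/(8y + 10) + 1/8| < ϵ.
(-y + 6)/(8y + 10) + 1/8 = (8(-y + 6) − (-1)(8y + 10)) / (8(8y + 10)) = 58/(8(8y + 10)).
For y > 0 we have 8y + 10 > 8y, so |(-y + 6)/(8y + 10) + 1/8| = 58/(8(8y + 10)) < 58/(8·8y) = (29/32)/y.
Thus |(-y + 6)/(8y + 10) + 1/8| < ϵ whenever y > (29/32)/ϵ.
Take K = (29/32)/ϵ. If y > K then |(-y + 6)/(8y + 10) + 1/8| < (29/32)/y < ϵ.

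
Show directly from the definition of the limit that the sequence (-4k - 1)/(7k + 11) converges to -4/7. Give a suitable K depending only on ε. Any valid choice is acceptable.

K = (37/49)/ε

Let ε > 0. For k ≥ 1, |(-4k - 1)/(7k + 11) + 4/7| = |37|/(7(7k + 11)) = 37/(7(7k + 11)).
Since 7k + 11 ≥ 7k for k ≥ 1, this is ≤ 37/(7·7k) = (37/49)/k.
So |(-4k - 1)/(7k + 11) + 4/7| < ε whenever k > (37/49)/ε.
Take K = (37/49)/ε. If k > K then |(-4k - 1)/(7k + 11) + 4/7| ≤ (37/49)/k < ε.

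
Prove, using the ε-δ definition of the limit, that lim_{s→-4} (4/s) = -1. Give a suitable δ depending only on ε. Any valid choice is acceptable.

Fix ε > 0. We seek δ > 0 such that 0 < |s + 4| < δ implies |4/s + 1| < ε.
|4/s + 1| = 4·|-4 − s|/(4·|s|) = 4|s + 4|/(4|s|).
Restrict δ ≤ 2. Then |s + 4| < 2 gives |s| > 2, so 4|s| > 8.
Then |4/s + 1| < 4|s + 4|/8, which is < ε when |s + 4| < 2ε.
Take δ = min(2, 2ε). Then 0 < |s + 4| < δ gives both |s + 4| < 2 and |s + 4| < 2ε, so |4/s + 1| < ε.

δ = min(2, 2ε)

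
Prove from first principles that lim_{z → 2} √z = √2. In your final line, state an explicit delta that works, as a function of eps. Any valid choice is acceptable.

Let eps > 0 be given. We want delta > 0 such that 0 < |z − 2| < delta implies |√z − √2| < eps.
Multiplying by the conjugate, |√z − √2| = |z − 2|/(√z + √2).
Restrict delta ≤ 2 so that |z − 2| < 2 forces z > 0, and then √z + √2 > √2.
Hence |√z − √2| < |z − 2|/√2, which is < eps once |z − 2| < √2·eps.
Take delta = min(2, √2·eps). If 0 < |z − 2| < delta then z > 0 and |√z − √2| < |z − 2|/√2 < eps.

delta = min(2, √2·eps)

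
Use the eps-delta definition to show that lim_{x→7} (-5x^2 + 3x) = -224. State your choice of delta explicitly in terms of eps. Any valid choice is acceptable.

delta = min(1, eps/72)

Let eps > 0. We want delta > 0 such that 0 < |x − 7| < delta implies |(-5x^2 + 3x) + 224| < eps.
(-5x^2 + 3x) + 224 = -5x^2 + 3x + 224 = (x − 7)(-5x - 32).
So |(-5x^2 + 3x) + 224| = |x − 7|·|-5x - 32|.
Assume first that |x − 7| < 1, so |x| < 8. Then |-5x - 32| ≤ 5·8 + 32 = 72.
Hence |(-5x^2 + 3x) + 224| ≤ 72|x − 7| < eps provided |x − 7| < eps/72.
Take delta = min(1, eps/72). Then 0 < |x − 7| < delta gives both |x − 7| < 1 and |x − 7| < eps/72, so |(-5x^2 + 3x) + 224| < eps.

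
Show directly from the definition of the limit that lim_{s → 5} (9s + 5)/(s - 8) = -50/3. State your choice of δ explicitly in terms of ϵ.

δ = min(3/2, (9/154)ϵ)

Fix ϵ > 0. We want δ > 0 with 0 < |s − 5| < δ ⇒ |(9s + 5)/(s - 8) + 50/3| < ϵ.
Combining over a common denominator, (9s + 5)/(s - 8) + 50/3 = [(9s + 5)·(-3) − 50·(s - 8)] / [(-3)·(s - 8)] = -77(s − 5) / ((-3)(s - 8)).
So |(9s + 5)/(s - 8) + 50/3| = 77|s − 5| / (3·|s − 8|).
Restrict δ ≤ 3/2. Then |s − 5| < 3/2 gives |s − 8| = |(s − 5) + (-3)| ≥ 3 − 3/2 = 3/2.
Hence |(9s + 5)/(s - 8) + 50/3| < 77|s − 5|/(3·(3/2)) = (154/9)|s − 5|, which is < ϵ once |s − 5| < (9/154)ϵ.
Take δ = min(3/2, (9/154)ϵ). Then 0 < |s − 5| < δ forces both bounds, so |(9s + 5)/(s - 8) + 50/3| < ϵ.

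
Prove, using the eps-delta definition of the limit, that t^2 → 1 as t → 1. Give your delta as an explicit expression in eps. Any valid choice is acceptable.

delta = min(2, eps/4)

Let eps > 0 be given. We seek delta > 0 with 0 < |t − 1| < delta ⇒ |t^2 − 1| < eps.
Factor: t^2 − 1 = (t − 1)(t + 1), so |t^2 − 1| = |t − 1|·|t + 1|.
Restrict delta ≤ 2. Then |t − 1| < 2 gives |t| < 3, so by the triangle inequality |t + 1| ≤ 3 + 1 = 4.
Hence |t^2 − 1| ≤ 4|t − 1|, which is < eps once |t − 1| < eps/4.
Take delta = min(2, eps/4). If 0 < |t − 1| < delta then both bounds hold and |t^2 − 1| ≤ 4|t − 1| < 4·(eps/4) = eps.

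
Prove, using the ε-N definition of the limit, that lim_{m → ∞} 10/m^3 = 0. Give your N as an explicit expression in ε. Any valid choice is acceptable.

N = (10/ε)^{1/3}

Let ε > 0 be given. For m ≥ 1, |10/m^3 − 0| = 10/m^3.
10/m^3 < ε ⇔ m^3 > 10/ε ⇔ m > (10/ε)^{1/3}.
Take N = (10/ε)^{1/3}. Then m > N implies 10/m^3 < ε.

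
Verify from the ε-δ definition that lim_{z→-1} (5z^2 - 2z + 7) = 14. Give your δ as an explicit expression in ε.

Let ε > 0. We want δ > 0 such that 0 < |z + 1| < δ implies |(5z^2 - 2z + 7) − 14| < ε.
(5z^2 - 2z + 7) − 14 = 5z^2 - 2z - 7 = (z + 1)(5z - 7).
So |(5z^2 - 2z + 7) − 14| = |z + 1|·|5z - 7|.
Require δ ≤ 1. Then |z + 1| < 1 gives |z| < 2, and by the triangle inequality |5z - 7| ≤ 5·2 + 7 = 17.
Hence |(5z^2 - 2z + 7) − 14| ≤ 17|z + 1| < ε provided |z + 1| < ε/17.
Choosing δ = min(1, ε/17) ensures both conditions, hence |(5z^2 - 2z + 7) − 14| < ε.

δ = min(1, ε/17)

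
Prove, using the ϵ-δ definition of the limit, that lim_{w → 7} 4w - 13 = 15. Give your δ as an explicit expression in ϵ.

δ = ϵ/4

Let ϵ > 0 be given. We need δ > 0 so that 0 < |w − 7| < δ implies |(4w - 13) − 15| < ϵ.
|(4w - 13) − 15| = |4w - 28| = 4|w − 7|.
Thus it suffices that |w − 7| < ϵ/4.
Choosing δ = ϵ/4 gives |(4w - 13) − 15| = 4|w − 7| < ϵ whenever |w − 7| < δ.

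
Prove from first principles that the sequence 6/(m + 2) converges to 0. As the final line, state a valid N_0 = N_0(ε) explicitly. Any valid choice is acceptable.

Let ε > 0 be given. For m ≥ 1, |6/(m + 2) − 0| = 6/(m + 2) ≤ 6/m.
We need 6/m < ε, i.e. m > 6/ε.
Take N_0 = 6/ε. If m > N_0 then |6/(m + 2)| ≤ 6/m < ε.

N_0 = 6/ε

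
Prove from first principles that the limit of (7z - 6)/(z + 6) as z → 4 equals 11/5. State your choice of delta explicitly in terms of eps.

Let eps > 0 be given. We want delta > 0 with 0 < |z − 4| < delta ⇒ |(7z - 6)/(z + 6) − (11/5)| < eps.
Combining over a common denominator, (7z - 6)/(z + 6) − (11/5) = [(7z - 6)·10 − 22·(z + 6)] / [10·(z + 6)] = 48(z − 4) / (10(z + 6)).
So |(7z - 6)/(z + 6) − (11/5)| = 48|z − 4| / (10·|z + 6|).
Restrict delta ≤ 5. Then |z − 4| < 5 gives |z + 6| = |(z − 4) + 10| ≥ 10 − 5 = 5.
Hence |(7z - 6)/(z + 6) − (11/5)| < 48|z − 4|/(10·5) = (24/25)|z − 4|, which is < eps once |z − 4| < (25/24)eps.
Take delta = min(5, (25/24)eps). Then 0 < |z − 4| < delta forces both bounds, so |(7z - 6)/(z + 6) − (11/5)| < eps.

delta = min(5, (25/24)eps)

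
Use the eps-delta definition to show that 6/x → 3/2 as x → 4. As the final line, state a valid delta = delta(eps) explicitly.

Suppose eps > 0. We seek delta > 0 such that 0 < |x − 4| < delta implies |6/x − (3/2)| < eps.
|6/x − (3/2)| = 6·|4 − x|/(4·|x|) = 6|x − 4|/(4|x|).
Restrict delta ≤ 2. Then |x − 4| < 2 gives |x| > 2, so 4|x| > 8.
Then |6/x − (3/2)| < 6|x − 4|/8, which is < eps when |x − 4| < (4/3)eps.
Take delta = min(2, (4/3)eps). Then 0 < |x − 4| < delta gives both |x − 4| < 2 and |x − 4| < (4/3)eps, so |6/x − (3/2)| < eps.

delta = min(2, (4/3)eps)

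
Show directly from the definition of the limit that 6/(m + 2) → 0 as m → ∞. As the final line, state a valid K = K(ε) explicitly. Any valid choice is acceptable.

Suppose ε > 0. For m ≥ 1, |6/(m + 2) − 0| = 6/(m + 2) ≤ 6/m.
We need 6/m < ε, i.e. m > 6/ε.
Take K = 6/ε. If m > K then |6/(m + 2)| ≤ 6/m < ε.

K = 6/ε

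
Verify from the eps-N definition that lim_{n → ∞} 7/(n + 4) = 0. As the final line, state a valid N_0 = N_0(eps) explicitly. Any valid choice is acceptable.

Fix eps > 0. For n ≥ 1, |7/(n + 4) − 0| = 7/(n + 4) ≤ 7/n.
We need 7/n < eps, i.e. n > 7/eps.
Take N_0 = 7/eps. If n > N_0 then |7/(n + 4)| ≤ 7/n < eps.

N_0 = 7/eps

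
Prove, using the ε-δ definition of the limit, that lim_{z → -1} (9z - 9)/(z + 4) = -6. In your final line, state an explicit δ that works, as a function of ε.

Suppose ε > 0. We want δ > 0 with 0 < |z + 1| < δ ⇒ |(9z - 9)/(z + 4) + 6| < ε.
Combining over a common denominator, (9z - 9)/(z + 4) + 6 = [(9z - 9)·3 − (-18)·(z + 4)] / [3·(z + 4)] = 45(z + 1) / (3(z + 4)).
So |(9z - 9)/(z + 4) + 6| = 45|z + 1| / (3·|z + 4|).
Require δ ≤ 3/2, so |z + 4| ≥ |3| − |z + 1| > 3 − 3/2 = 3/2.
Hence |(9z - 9)/(z + 4) + 6| < 45|z + 1|/(3·(3/2)) = 10|z + 1|, which is < ε once |z + 1| < (1/10)ε.
Take δ = min(3/2, (1/10)ε). Then 0 < |z + 1| < δ forces both bounds, so |(9z - 9)/(z + 4) + 6| < ε.

δ = min(3/2, (1/10)ε)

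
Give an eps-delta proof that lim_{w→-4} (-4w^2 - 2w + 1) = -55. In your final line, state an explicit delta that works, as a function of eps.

delta = min(1, eps/34)

Let eps > 0 be given. We want delta > 0 such that 0 < |w + 4| < delta implies |(-4w^2 - 2w + 1) + 55| < eps.
(-4w^2 - 2w + 1) + 55 = -4w^2 - 2w + 56 = (w + 4)(-4w + 14).
So |(-4w^2 - 2w + 1) + 55| = |w + 4|·|-4w + 14|.
Assume first that |w + 4| < 1, so |w| < 5. Then |-4w + 14| ≤ 4·5 + 14 = 34.
Hence |(-4w^2 - 2w + 1) + 55| ≤ 34|w + 4| < eps provided |w + 4| < eps/34.
Choosing delta = min(1, eps/34) ensures both conditions, hence |(-4w^2 - 2w + 1) + 55| < eps.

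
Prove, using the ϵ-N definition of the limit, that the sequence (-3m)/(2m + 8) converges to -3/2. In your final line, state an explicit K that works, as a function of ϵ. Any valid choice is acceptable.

K = 6/ϵ

Let ϵ > 0. For m ≥ 1, |(-3m)/(2m + 8) + 3/2| = |24|/(2(2m + 8)) = 24/(2(2m + 8)).
Since 2m + 8 ≥ 2m for m ≥ 1, this is ≤ 24/(2·2m) = 6/m.
So |(-3m)/(2m + 8) + 3/2| < ϵ whenever m > 6/ϵ.
Take K = 6/ϵ. If m > K then |(-3m)/(2m + 8) + 3/2| ≤ 6/m < ϵ.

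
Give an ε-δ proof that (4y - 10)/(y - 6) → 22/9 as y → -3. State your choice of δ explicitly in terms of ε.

δ = min(9/2, (81/28)ε)

Let ε > 0 be given. We want δ > 0 with 0 < |y + 3| < δ ⇒ |(4y - 10)/(y - 6) − (22/9)| < ε.
Combining over a common denominator, (4y - 10)/(y - 6) − (22/9) = [(4y - 10)·(-9) − (-22)·(y - 6)] / [(-9)·(y - 6)] = -14(y + 3) / ((-9)(y - 6)).
So |(4y - 10)/(y - 6) − (22/9)| = 14|y + 3| / (9·|y − 6|).
Require δ ≤ 9/2, so |y − 6| ≥ |-9| − |y + 3| > 9 − 9/2 = 9/2.
Hence |(4y - 10)/(y - 6) − (22/9)| < 14|y + 3|/(9·(9/2)) = (28/81)|y + 3|, which is < ε once |y + 3| < (81/28)ε.
Take δ = min(9/2, (81/28)ε). Then 0 < |y + 3| < δ forces both bounds, so |(4y - 10)/(y - 6) − (22/9)| < ε.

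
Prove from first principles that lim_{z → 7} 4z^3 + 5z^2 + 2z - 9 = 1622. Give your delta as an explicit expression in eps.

Suppose eps > 0. We want delta > 0 such that 0 < |z − 7| < delta implies |(4z^3 + 5z^2 + 2z - 9) − 1622| < eps.
(4z^3 + 5z^2 + 2z - 9) − 1622 = 4z^3 + 5z^2 + 2z - 1631 = (z − 7)(4z^2 + 33z + 233).
So |(4z^3 + 5z^2 + 2z - 9) − 1622| = |z − 7|·|4z^2 + 33z + 233|.
Require delta ≤ 2. Then |z − 7| < 2 gives |z| < 9, and by the triangle inequality |4z^2 + 33z + 233| ≤ 4·9^2 + 33·9 + 233 = 854.
Hence |(4z^3 + 5z^2 + 2z - 9) − 1622| ≤ 854|z − 7| < eps provided |z − 7| < eps/854.
Choosing delta = min(2, eps/854) ensures both conditions, hence |(4z^3 + 5z^2 + 2z - 9) − 1622| < eps.

delta = min(2, eps/854)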